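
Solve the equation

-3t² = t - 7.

t = -1.7033 or t = 1.3699

Rearrange to standard form: -3t² - t + 7 = 0.
Discriminant: (-1)² − 4·(-3)·7 = 85.
Quadratic formula: t = (1 ± √85) / (-6).
So t = -√(85)/6 - 1/6 ≈ -1.7033 or t = -1/6 + √(85)/6 ≈ 1.3699.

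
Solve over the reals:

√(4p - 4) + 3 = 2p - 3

Isolate the radical: √(4p - 4) = 2p - 6.
Square both sides: 4p - 4 = (2p - 6)².
Expand and rearrange: 4p² - 28p + 40 = 0.
Solving gives p = 5 or p = 2.
Check each candidate in the original equation:
  p = 5: √(16) = 4, while 2p - 6 = 4 — valid.
  p = 2: √(4) = 2, while 2p - 6 = -2 — extraneous.

p = 5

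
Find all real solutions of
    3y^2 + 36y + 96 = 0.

y = -8 or y = -4

Factor: 3(y + 4)(y + 8) = 0.
So y = -4 or y = -8.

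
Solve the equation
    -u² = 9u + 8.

Bring every term to one side: -u² - 9u - 8 = 0.
Factor: -1(u + 1)(u + 8) = 0.
So u = -1 or u = -8.

u = -8 or u = -1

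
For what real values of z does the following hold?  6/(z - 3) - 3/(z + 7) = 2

Multiply both sides by (z - 3)(z + 7):
6(z + 7) - 3(z - 3) = 2(z - 3)(z + 7).
Expand and collect terms: 2z² + 5z - 93 = 0.
By the quadratic formula, z = (-5 ± √769) / 4, so z ≈ 5.6827 or z ≈ -8.1827.
Neither value makes a denominator zero (z ≠ 3, z ≠ -7), so both are valid.

z = -8.1827 or z = 5.6827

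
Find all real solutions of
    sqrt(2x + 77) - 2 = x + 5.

x = 2

Isolate the radical: sqrt(2x + 77) = x + 7.
Square both sides: 2x + 77 = (x + 7)^2.
Expand and rearrange: x^2 + 12x - 28 = 0.
Solving gives x = 2 or x = -14.
Check each candidate in the original equation:
  x = 2: sqrt(81) = 9, while x + 7 = 9 — valid.
  x = -14: sqrt(49) = 7, while x + 7 = -7 — extraneous.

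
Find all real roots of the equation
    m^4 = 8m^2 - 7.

Let u = m^2. The equation becomes u^2 - 8u + 7 = 0.
Factor: (u - 7)(u - 1) = 0, so u = 7 or u = 1.
m^2 = 7 gives m = +/-sqrt(7) ~= +/-2.6458.
m^2 = 1 gives m = +/-1.

m = -2.6458 or m = -1 or m = 1 or m = 2.6458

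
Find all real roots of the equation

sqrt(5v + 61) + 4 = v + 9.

Isolate the radical: sqrt(5v + 61) = v + 5.
Square both sides: 5v + 61 = (v + 5)^2.
Expand and rearrange: v^2 + 5v - 36 = 0.
Solving gives v = 4 or v = -9.
Check each candidate in the original equation:
  v = 4: sqrt(81) = 9, while v + 5 = 9 — valid.
  v = -9: sqrt(16) = 4, while v + 5 = -4 — extraneous.

v = 4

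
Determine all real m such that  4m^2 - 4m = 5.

m = -0.7247 or m = 1.7247

Rearrange to standard form: 4m^2 - 4m - 5 = 0.
Discriminant: (-4)^2 - 4*4*(-5) = 96.
Quadratic formula: m = (4 +/- sqrt(96)) / 8.
So m = 1/2 + sqrt(6)/2 ~= 1.7247 or m = 1/2 - sqrt(6)/2 ~= -0.7247.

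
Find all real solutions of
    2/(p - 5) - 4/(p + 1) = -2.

p = 2 or p = 3

Multiply both sides by (p - 5)(p + 1):
2(p + 1) - 4(p - 5) = -2(p - 5)(p + 1).
Expand and collect terms: -2p² + 10p - 12 = 0.
Factor or apply the quadratic formula: p = 2 or p = 3.
Neither value makes a denominator zero (p ≠ 5, p ≠ -1), so both are valid.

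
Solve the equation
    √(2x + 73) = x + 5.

Square both sides: 2x + 73 = (x + 5)².
Expand and rearrange: x² + 8x - 48 = 0.
Solving gives x = 4 or x = -12.
Check each candidate in the original equation:
  x = 4: √(81) = 9, while x + 5 = 9 — valid.
  x = -12: √(49) = 7, while x + 5 = -7 — extraneous.

x = 4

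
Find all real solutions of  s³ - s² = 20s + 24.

s = -3 or s = -1.4641 or s = 5.4641

Rearrange: s³ - s² - 20s - 24 = 0.
Possible rational roots are divisors of -24. Testing s = -3 gives 0, so (s + 3) is a factor.
Divide: s³ - s² - 20s - 24 = (s + 3)(s² - 4s - 8).
Apply the quadratic formula to s² - 4s - 8 = 0: s = (4 ± √48)/2, i.e. s ≈ 5.4641 or s ≈ -1.4641.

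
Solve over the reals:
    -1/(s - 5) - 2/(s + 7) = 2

s = -8.0399 or s = 4.5399

Multiply both sides by (s - 5)(s + 7):
-(s + 7) - 2(s - 5) = 2(s - 5)(s + 7).
Expand and collect terms: 2s^2 + 7s - 73 = 0.
By the quadratic formula, s = (-7 +/- sqrt(633)) / 4, so s ~= 4.5399 or s ~= -8.0399.
Neither value makes a denominator zero (s != 5, s != -7), so both are valid.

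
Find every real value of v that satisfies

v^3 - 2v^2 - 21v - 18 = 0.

v = -3 or v = -1 or v = 6

Possible rational roots are divisors of -18. Testing v = -3 gives 0, so (v + 3) is a factor.
Divide: v^3 - 2v^2 - 21v - 18 = (v + 3)(v^2 - 5v - 6).
Factor the quadratic: v = 6 or v = -1.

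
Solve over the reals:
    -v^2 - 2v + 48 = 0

v = -8 or v = 6

Factor: -1(v + 8)(v - 6) = 0.
So v = -8 or v = 6.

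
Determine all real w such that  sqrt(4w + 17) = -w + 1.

w = -2

Square both sides: 4w + 17 = (-w + 1)^2.
Expand and rearrange: w^2 - 6w - 16 = 0.
Solving gives w = 8 or w = -2.
Check each candidate in the original equation:
  w = 8: sqrt(49) = 7, while -w + 1 = -7 — extraneous.
  w = -2: sqrt(9) = 3, while -w + 1 = 3 — valid.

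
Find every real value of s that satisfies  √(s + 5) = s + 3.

s = -1

Square both sides: s + 5 = (s + 3)².
Expand and rearrange: s² + 5s + 4 = 0.
Solving gives s = -1 or s = -4.
Check each candidate in the original equation:
  s = -1: √(4) = 2, while s + 3 = 2 — valid.
  s = -4: √(1) = 1, while s + 3 = -1 — extraneous.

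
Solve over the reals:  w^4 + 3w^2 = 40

w = -2.2361 or w = 2.2361

Let u = w^2. The equation becomes u^2 + 3u - 40 = 0.
Factor: (u - 5)(u + 8) = 0, so u = 5 or u = -8.
w^2 = 5 gives w = +/-sqrt(5) ~= +/-2.2361.
w^2 = -8 < 0 has no real solution.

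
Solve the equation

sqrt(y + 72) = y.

y = 9

Square both sides: y + 72 = (y)^2.
Expand and rearrange: y^2 - y - 72 = 0.
Solving gives y = 9 or y = -8.
Check each candidate in the original equation:
  y = 9: sqrt(81) = 9, while y = 9 — valid.
  y = -8: sqrt(64) = 8, while y = -8 — extraneous.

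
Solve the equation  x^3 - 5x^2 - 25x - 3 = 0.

Possible rational roots are divisors of -3. Testing x = -3 gives 0, so (x + 3) is a factor.
Divide: x^3 - 5x^2 - 25x - 3 = (x + 3)(x^2 - 8x - 1).
Apply the quadratic formula to x^2 - 8x - 1 = 0: x = (8 +/- sqrt(68))/2, i.e. x ~= 8.1231 or x ~= -0.1231.

x = -3 or x = -0.1231 or x = 8.1231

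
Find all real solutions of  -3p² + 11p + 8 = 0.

p = -0.6218 or p = 4.2885

Discriminant: (11)² − 4·(-3)·8 = 217.
Quadratic formula: p = (-11 ± √217) / (-6).
So p = 11/6 - √(217)/6 ≈ -0.6218 or p = 11/6 + √(217)/6 ≈ 4.2885.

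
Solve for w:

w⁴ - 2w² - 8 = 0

Let u = w². The equation becomes u² - 2u - 8 = 0.
Factor: (u + 2)(u - 4) = 0, so u = -2 or u = 4.
w² = -2 < 0 has no real solution.
w² = 4 gives w = ±2.

w = -2 or w = 2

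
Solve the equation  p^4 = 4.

Let u = p^2. The equation becomes u^2 - 4 = 0.
Factor: (u - 2)(u + 2) = 0, so u = 2 or u = -2.
p^2 = 2 gives p = +/-sqrt(2) ~= +/-1.4142.
p^2 = -2 < 0 has no real solution.

p = -1.4142 or p = 1.4142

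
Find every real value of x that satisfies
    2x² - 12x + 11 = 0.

x = 1.1292 or x = 4.8708

Discriminant: (-12)² − 4·2·11 = 56.
Quadratic formula: x = (12 ± √56) / 4.
So x = √(14)/2 + 3 ≈ 4.8708 or x = 3 - √(14)/2 ≈ 1.1292.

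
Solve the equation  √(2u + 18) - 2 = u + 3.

u = -1

Isolate the radical: √(2u + 18) = u + 5.
Square both sides: 2u + 18 = (u + 5)².
Expand and rearrange: u² + 8u + 7 = 0.
Solving gives u = -1 or u = -7.
Check each candidate in the original equation:
  u = -1: √(16) = 4, while u + 5 = 4 — valid.
  u = -7: √(4) = 2, while u + 5 = -2 — extraneous.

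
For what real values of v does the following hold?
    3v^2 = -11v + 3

Rearrange to standard form: 3v^2 + 11v - 3 = 0.
Discriminant: (11)^2 - 4*3*(-3) = 157.
Quadratic formula: v = (-11 +/- sqrt(157)) / 6.
So v = -11/6 + sqrt(157)/6 ~= 0.255 or v = -sqrt(157)/6 - 11/6 ~= -3.9217.

v = -3.9217 or v = 0.255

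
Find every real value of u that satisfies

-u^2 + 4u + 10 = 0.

Discriminant: (4)^2 - 4*(-1)*10 = 56.
Quadratic formula: u = (-4 +/- sqrt(56)) / (-2).
So u = 2 - sqrt(14) ~= -1.7417 or u = 2 + sqrt(14) ~= 5.7417.

u = -1.7417 or u = 5.7417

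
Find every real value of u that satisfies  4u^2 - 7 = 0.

Discriminant: (0)^2 - 4*4*(-7) = 112.
Quadratic formula: u = (0 +/- sqrt(112)) / 8.
So u = sqrt(7)/2 ~= 1.3229 or u = -sqrt(7)/2 ~= -1.3229.

u = -1.3229 or u = 1.3229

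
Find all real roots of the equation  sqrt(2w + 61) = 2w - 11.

Square both sides: 2w + 61 = (2w - 11)^2.
Expand and rearrange: 4w^2 - 46w + 60 = 0.
Solving gives w = 10 or w = 1.5.
Check each candidate in the original equation:
  w = 10: sqrt(81) = 9, while 2w - 11 = 9 — valid.
  w = 1.5: sqrt(64) = 8, while 2w - 11 = -8 — extraneous.

w = 10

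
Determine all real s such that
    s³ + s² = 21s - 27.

s = -5.6056 or s = 1.6056 or s = 3

Rearrange: s³ + s² - 21s + 27 = 0.
Possible rational roots are divisors of 27. Testing s = 3 gives 0, so (s - 3) is a factor.
Divide: s³ + s² - 21s + 27 = (s - 3)(s² + 4s - 9).
Apply the quadratic formula to s² + 4s - 9 = 0: s = (-4 ± √52)/2, i.e. s ≈ 1.6056 or s ≈ -5.6056.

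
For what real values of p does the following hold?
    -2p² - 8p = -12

Rearrange to standard form: -2p² - 8p + 12 = 0.
Discriminant: (-8)² − 4·(-2)·12 = 160.
Quadratic formula: p = (8 ± √160) / (-4).
So p = -√(10) - 2 ≈ -5.1623 or p = -2 + √(10) ≈ 1.1623.

p = -5.1623 or p = 1.1623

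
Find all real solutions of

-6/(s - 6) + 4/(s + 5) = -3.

Multiply both sides by (s - 6)(s + 5):
-6(s + 5) + 4(s - 6) = -3(s - 6)(s + 5).
Expand and collect terms: -3s² + 5s + 144 = 0.
By the quadratic formula, s = (-5 ± √1753) / -6, so s ≈ -6.1448 or s ≈ 7.8115.
Neither value makes a denominator zero (s ≠ 6, s ≠ -5), so both are valid.

s = -6.1448 or s = 7.8115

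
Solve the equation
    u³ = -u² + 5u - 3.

u = -3 or u = 1

Rearrange: u³ + u² - 5u + 3 = 0.
Possible rational roots are divisors of 3. Testing u = -3 gives 0, so (u + 3) is a factor.
Divide: u³ + u² - 5u + 3 = (u + 3)(u² - 2u + 1).
The quadratic has the repeated root u = 1.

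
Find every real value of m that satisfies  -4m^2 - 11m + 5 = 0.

m = -3.1472 or m = 0.3972

Discriminant: (-11)^2 - 4*(-4)*5 = 201.
Quadratic formula: m = (11 +/- sqrt(201)) / (-8).
So m = -sqrt(201)/8 - 11/8 ~= -3.1472 or m = -11/8 + sqrt(201)/8 ~= 0.3972.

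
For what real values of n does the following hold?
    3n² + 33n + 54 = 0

n = -9 or n = -2

Factor: 3(n + 2)(n + 9) = 0.
So n = -2 or n = -9.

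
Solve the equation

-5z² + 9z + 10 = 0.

z = -0.7763 or z = 2.5763

Discriminant: (9)² − 4·(-5)·10 = 281.
Quadratic formula: z = (-9 ± √281) / (-10).
So z = 9/10 - √(281)/10 ≈ -0.7763 or z = 9/10 + √(281)/10 ≈ 2.5763.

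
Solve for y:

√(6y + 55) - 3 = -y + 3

y = -1

Isolate the radical: √(6y + 55) = -y + 6.
Square both sides: 6y + 55 = (-y + 6)².
Expand and rearrange: y² - 18y - 19 = 0.
Solving gives y = 19 or y = -1.
Check each candidate in the original equation:
  y = 19: √(169) = 13, while -y + 6 = -13 — extraneous.
  y = -1: √(49) = 7, while -y + 6 = 7 — valid.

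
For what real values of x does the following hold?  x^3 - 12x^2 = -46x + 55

Rearrange: x^3 - 12x^2 + 46x - 55 = 0.
Possible rational roots are divisors of -55. Testing x = 5 gives 0, so (x - 5) is a factor.
Divide: x^3 - 12x^2 + 46x - 55 = (x - 5)(x^2 - 7x + 11).
Apply the quadratic formula to x^2 - 7x + 11 = 0: x = (7 +/- sqrt(5))/2, i.e. x ~= 4.618 or x ~= 2.382.

x = 2.382 or x = 4.618 or x = 5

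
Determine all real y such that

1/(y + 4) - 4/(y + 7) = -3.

y = -5

Multiply both sides by (y + 4)(y + 7):
(y + 7) - 4(y + 4) = -3(y + 4)(y + 7).
Expand and collect terms: -3y² - 30y - 75 = 0.
This has the repeated root y = -5.
Neither value makes a denominator zero (y ≠ -4, y ≠ -7), so both are valid.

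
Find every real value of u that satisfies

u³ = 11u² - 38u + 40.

u = 2 or u = 4 or u = 5

Rearrange: u³ - 11u² + 38u - 40 = 0.
Possible rational roots are divisors of -40. Testing u = 4 gives 0, so (u - 4) is a factor.
Divide: u³ - 11u² + 38u - 40 = (u - 4)(u² - 7u + 10).
Factor the quadratic: u = 5 or u = 2.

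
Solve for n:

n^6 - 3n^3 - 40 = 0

Let u = n^3. The equation becomes u^2 - 3u - 40 = 0.
Factor: (u + 5)(u - 8) = 0, so u = -5 or u = 8.
n^3 = -5 gives n = -(5)^(1/3) ~= -1.71.
n^3 = 8 gives n = 2.

n = -1.71 or n = 2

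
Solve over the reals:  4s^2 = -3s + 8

s = -1.8381 or s = 1.0881

Rearrange to standard form: 4s^2 + 3s - 8 = 0.
Discriminant: (3)^2 - 4*4*(-8) = 137.
Quadratic formula: s = (-3 +/- sqrt(137)) / 8.
So s = -3/8 + sqrt(137)/8 ~= 1.0881 or s = -sqrt(137)/8 - 3/8 ~= -1.8381.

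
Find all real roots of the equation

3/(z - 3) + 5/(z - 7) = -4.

z = 2 or z = 6

Multiply both sides by (z - 3)(z - 7):
3(z - 7) + 5(z - 3) = -4(z - 3)(z - 7).
Expand and collect terms: -4z² + 32z - 48 = 0.
Factor or apply the quadratic formula: z = 2 or z = 6.
Neither value makes a denominator zero (z ≠ 3, z ≠ 7), so both are valid.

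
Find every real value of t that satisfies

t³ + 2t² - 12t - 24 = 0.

Possible rational roots are divisors of -24. Testing t = -2 gives 0, so (t + 2) is a factor.
Divide: t³ + 2t² - 12t - 24 = (t + 2)(t² - 12).
Apply the quadratic formula to t² - 12 = 0: t = (0 ± √48)/2, i.e. t ≈ 3.4641 or t ≈ -3.4641.

t = -3.4641 or t = -2 or t = 3.4641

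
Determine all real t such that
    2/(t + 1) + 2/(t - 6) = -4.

t = -1.5355 or t = 5.5355

Multiply both sides by (t + 1)(t - 6):
2(t - 6) + 2(t + 1) = -4(t + 1)(t - 6).
Expand and collect terms: -4t^2 + 16t + 34 = 0.
By the quadratic formula, t = (-16 +/- sqrt(800)) / -8, so t ~= -1.5355 or t ~= 5.5355.
Neither value makes a denominator zero (t != -1, t != 6), so both are valid.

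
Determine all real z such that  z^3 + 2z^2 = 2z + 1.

Rearrange: z^3 + 2z^2 - 2z - 1 = 0.
Possible rational roots are divisors of -1. Testing z = 1 gives 0, so (z - 1) is a factor.
Divide: z^3 + 2z^2 - 2z - 1 = (z - 1)(z^2 + 3z + 1).
Apply the quadratic formula to z^2 + 3z + 1 = 0: z = (-3 +/- sqrt(5))/2, i.e. z ~= -0.382 or z ~= -2.618.

z = -2.618 or z = -0.382 or z = 1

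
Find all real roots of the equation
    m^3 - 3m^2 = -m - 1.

Rearrange: m^3 - 3m^2 + m + 1 = 0.
Possible rational roots are divisors of 1. Testing m = 1 gives 0, so (m - 1) is a factor.
Divide: m^3 - 3m^2 + m + 1 = (m - 1)(m^2 - 2m - 1).
Apply the quadratic formula to m^2 - 2m - 1 = 0: m = (2 +/- sqrt(8))/2, i.e. m ~= 2.4142 or m ~= -0.4142.

m = -0.4142 or m = 1 or m = 2.4142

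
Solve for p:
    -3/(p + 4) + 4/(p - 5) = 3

p = -4.8811 or p = 6.2144

Multiply both sides by (p + 4)(p - 5):
-3(p - 5) + 4(p + 4) = 3(p + 4)(p - 5).
Expand and collect terms: 3p^2 - 4p - 91 = 0.
By the quadratic formula, p = (4 +/- sqrt(1108)) / 6, so p ~= 6.2144 or p ~= -4.8811.
Neither value makes a denominator zero (p != -4, p != 5), so both are valid.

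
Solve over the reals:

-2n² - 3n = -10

Rearrange to standard form: -2n² - 3n + 10 = 0.
Discriminant: (-3)² − 4·(-2)·10 = 89.
Quadratic formula: n = (3 ± √89) / (-4).
So n = -√(89)/4 - 3/4 ≈ -3.1085 or n = -3/4 + √(89)/4 ≈ 1.6085.

n = -3.1085 or n = 1.6085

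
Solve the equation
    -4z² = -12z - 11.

z = -0.7361 or z = 3.7361

Rearrange to standard form: -4z² + 12z + 11 = 0.
Discriminant: (12)² − 4·(-4)·11 = 320.
Quadratic formula: z = (-12 ± √320) / (-8).
So z = 3/2 - √(5) ≈ -0.7361 or z = 3/2 + √(5) ≈ 3.7361.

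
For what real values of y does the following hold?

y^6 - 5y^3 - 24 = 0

y = -1.4422 or y = 2

Let u = y^3. The equation becomes u^2 - 5u - 24 = 0.
Factor: (u - 8)(u + 3) = 0, so u = 8 or u = -3.
y^3 = 8 gives y = 2.
y^3 = -3 gives y = -(3)^(1/3) ~= -1.4422.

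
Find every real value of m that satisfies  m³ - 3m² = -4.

m = -1 or m = 2

Rearrange: m³ - 3m² + 4 = 0.
Possible rational roots are divisors of 4. Testing m = -1 gives 0, so (m + 1) is a factor.
Divide: m³ - 3m² + 4 = (m + 1)(m² - 4m + 4).
The quadratic has the repeated root m = 2.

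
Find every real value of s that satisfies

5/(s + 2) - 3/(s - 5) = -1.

s = -5.9226 or s = 6.9226

Multiply both sides by (s + 2)(s - 5):
5(s - 5) - 3(s + 2) = -(s + 2)(s - 5).
Expand and collect terms: -s² + s + 41 = 0.
By the quadratic formula, s = (-1 ± √165) / -2, so s ≈ -5.9226 or s ≈ 6.9226.
Neither value makes a denominator zero (s ≠ -2, s ≠ 5), so both are valid.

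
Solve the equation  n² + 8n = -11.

Rearrange to standard form: n² + 8n + 11 = 0.
Discriminant: (8)² − 4·1·11 = 20.
Quadratic formula: n = (-8 ± √20) / 2.
So n = -4 + √(5) ≈ -1.7639 or n = -4 - √(5) ≈ -6.2361.

n = -6.2361 or n = -1.7639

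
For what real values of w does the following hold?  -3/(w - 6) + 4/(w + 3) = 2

w = -0.386 or w = 3.886

Multiply both sides by (w - 6)(w + 3):
-3(w + 3) + 4(w - 6) = 2(w - 6)(w + 3).
Expand and collect terms: 2w^2 - 7w - 3 = 0.
By the quadratic formula, w = (7 +/- sqrt(73)) / 4, so w ~= 3.886 or w ~= -0.386.
Neither value makes a denominator zero (w != 6, w != -3), so both are valid.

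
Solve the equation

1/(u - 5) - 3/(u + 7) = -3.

u = -5.9687 or u = 4.6353

Multiply both sides by (u - 5)(u + 7):
(u + 7) - 3(u - 5) = -3(u - 5)(u + 7).
Expand and collect terms: -3u² - 4u + 83 = 0.
By the quadratic formula, u = (4 ± √1012) / -6, so u ≈ -5.9687 or u ≈ 4.6353.
Neither value makes a denominator zero (u ≠ 5, u ≠ -7), so both are valid.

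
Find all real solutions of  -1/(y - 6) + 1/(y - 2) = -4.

Multiply both sides by (y - 6)(y - 2):
-(y - 2) + (y - 6) = -4(y - 6)(y - 2).
Expand and collect terms: -4y² + 32y - 44 = 0.
By the quadratic formula, y = (-32 ± √320) / -8, so y ≈ 1.7639 or y ≈ 6.2361.
Neither value makes a denominator zero (y ≠ 6, y ≠ 2), so both are valid.

y = 1.7639 or y = 6.2361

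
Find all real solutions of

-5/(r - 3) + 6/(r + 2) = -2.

Multiply both sides by (r - 3)(r + 2):
-5(r + 2) + 6(r - 3) = -2(r - 3)(r + 2).
Expand and collect terms: -2r² + r + 40 = 0.
By the quadratic formula, r = (-1 ± √321) / -4, so r ≈ -4.2291 or r ≈ 4.7291.
Neither value makes a denominator zero (r ≠ 3, r ≠ -2), so both are valid.

r = -4.2291 or r = 4.7291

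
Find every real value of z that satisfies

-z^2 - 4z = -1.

Rearrange to standard form: -z^2 - 4z + 1 = 0.
Discriminant: (-4)^2 - 4*(-1)*1 = 20.
Quadratic formula: z = (4 +/- sqrt(20)) / (-2).
So z = -sqrt(5) - 2 ~= -4.2361 or z = -2 + sqrt(5) ~= 0.2361.

z = -4.2361 or z = 0.2361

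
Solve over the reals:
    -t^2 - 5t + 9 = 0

t = -6.4051 or t = 1.4051

Discriminant: (-5)^2 - 4*(-1)*9 = 61.
Quadratic formula: t = (5 +/- sqrt(61)) / (-2).
So t = -sqrt(61)/2 - 5/2 ~= -6.4051 or t = -5/2 + sqrt(61)/2 ~= 1.4051.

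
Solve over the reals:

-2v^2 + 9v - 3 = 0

Discriminant: (9)^2 - 4*(-2)*(-3) = 57.
Quadratic formula: v = (-9 +/- sqrt(57)) / (-4).
So v = 9/4 - sqrt(57)/4 ~= 0.3625 or v = sqrt(57)/4 + 9/4 ~= 4.1375.

v = 0.3625 or v = 4.1375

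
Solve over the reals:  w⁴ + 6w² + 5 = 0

Let u = w². The equation becomes u² + 6u + 5 = 0.
Factor: (u + 1)(u + 5) = 0, so u = -1 or u = -5.
w² = -1 < 0 has no real solution.
w² = -5 < 0 has no real solution.

No real solutions.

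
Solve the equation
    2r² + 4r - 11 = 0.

r = -3.5495 or r = 1.5495

Discriminant: (4)² − 4·2·(-11) = 104.
Quadratic formula: r = (-4 ± √104) / 4.
So r = -1 + √(26)/2 ≈ 1.5495 or r = -√(26)/2 - 1 ≈ -3.5495.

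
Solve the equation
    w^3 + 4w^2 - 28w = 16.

w = -7.4641 or w = -0.5359 or w = 4

Rearrange: w^3 + 4w^2 - 28w - 16 = 0.
Possible rational roots are divisors of -16. Testing w = 4 gives 0, so (w - 4) is a factor.
Divide: w^3 + 4w^2 - 28w - 16 = (w - 4)(w^2 + 8w + 4).
Apply the quadratic formula to w^2 + 8w + 4 = 0: w = (-8 +/- sqrt(48))/2, i.e. w ~= -0.5359 or w ~= -7.4641.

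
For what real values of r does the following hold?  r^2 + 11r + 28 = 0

Factor: (r + 4)(r + 7) = 0.
So r = -4 or r = -7.

r = -7 or r = -4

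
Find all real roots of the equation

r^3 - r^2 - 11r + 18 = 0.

r = -3.5414 or r = 2 or r = 2.5414

Possible rational roots are divisors of 18. Testing r = 2 gives 0, so (r - 2) is a factor.
Divide: r^3 - r^2 - 11r + 18 = (r - 2)(r^2 + r - 9).
Apply the quadratic formula to r^2 + r - 9 = 0: r = (-1 +/- sqrt(37))/2, i.e. r ~= 2.5414 or r ~= -3.5414.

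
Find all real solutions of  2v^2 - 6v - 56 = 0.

v = -4 or v = 7

Factor: 2(v + 4)(v - 7) = 0.
So v = -4 or v = 7.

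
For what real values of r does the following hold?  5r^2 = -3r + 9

r = -1.6748 or r = 1.0748

Rearrange to standard form: 5r^2 + 3r - 9 = 0.
Discriminant: (3)^2 - 4*5*(-9) = 189.
Quadratic formula: r = (-3 +/- sqrt(189)) / 10.
So r = -3/10 + 3*sqrt(21)/10 ~= 1.0748 or r = -3*sqrt(21)/10 - 3/10 ~= -1.6748.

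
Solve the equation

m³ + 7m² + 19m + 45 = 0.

m = -5

Possible rational roots are divisors of 45. Testing m = -5 gives 0, so (m + 5) is a factor.
Divide: m³ + 7m² + 19m + 45 = (m + 5)(m² + 2m + 9).
The quadratic m² + 2m + 9 has discriminant -32 < 0, so no further real roots.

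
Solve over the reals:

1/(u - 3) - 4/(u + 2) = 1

Multiply both sides by (u - 3)(u + 2):
(u + 2) - 4(u - 3) = (u - 3)(u + 2).
Expand and collect terms: u² + 2u - 20 = 0.
By the quadratic formula, u = (-2 ± √84) / 2, so u ≈ 3.5826 or u ≈ -5.5826.
Neither value makes a denominator zero (u ≠ 3, u ≠ -2), so both are valid.

u = -5.5826 or u = 3.5826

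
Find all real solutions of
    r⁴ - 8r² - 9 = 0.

Let u = r². The equation becomes u² - 8u - 9 = 0.
Factor: (u + 1)(u - 9) = 0, so u = -1 or u = 9.
r² = -1 < 0 has no real solution.
r² = 9 gives r = ±3.

r = -3 or r = 3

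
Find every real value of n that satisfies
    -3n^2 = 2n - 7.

Rearrange to standard form: -3n^2 - 2n + 7 = 0.
Discriminant: (-2)^2 - 4*(-3)*7 = 88.
Quadratic formula: n = (2 +/- sqrt(88)) / (-6).
So n = -sqrt(22)/3 - 1/3 ~= -1.8968 or n = -1/3 + sqrt(22)/3 ~= 1.2301.

n = -1.8968 or n = 1.2301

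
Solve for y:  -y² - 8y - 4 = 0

y = -7.4641 or y = -0.5359

Discriminant: (-8)² − 4·(-1)·(-4) = 48.
Quadratic formula: y = (8 ± √48) / (-2).
So y = -4 - 2·√(3) ≈ -7.4641 or y = -4 + 2·√(3) ≈ -0.5359.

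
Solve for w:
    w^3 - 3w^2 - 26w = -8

w = -4 or w = 0.2984 or w = 6.7016

Rearrange: w^3 - 3w^2 - 26w + 8 = 0.
Possible rational roots are divisors of 8. Testing w = -4 gives 0, so (w + 4) is a factor.
Divide: w^3 - 3w^2 - 26w + 8 = (w + 4)(w^2 - 7w + 2).
Apply the quadratic formula to w^2 - 7w + 2 = 0: w = (7 +/- sqrt(41))/2, i.e. w ~= 6.7016 or w ~= 0.2984.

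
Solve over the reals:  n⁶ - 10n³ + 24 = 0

Let u = n³. The equation becomes u² - 10u + 24 = 0.
Factor: (u - 6)(u - 4) = 0, so u = 6 or u = 4.
n³ = 6 gives n = ∛(6) ≈ 1.8171.
n³ = 4 gives n = ∛(4) ≈ 1.5874.

n = 1.5874 or n = 1.8171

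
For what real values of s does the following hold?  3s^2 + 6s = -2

Rearrange to standard form: 3s^2 + 6s + 2 = 0.
Discriminant: (6)^2 - 4*3*2 = 12.
Quadratic formula: s = (-6 +/- sqrt(12)) / 6.
So s = -1 + sqrt(3)/3 ~= -0.4226 or s = -1 - sqrt(3)/3 ~= -1.5774.

s = -1.5774 or s = -0.4226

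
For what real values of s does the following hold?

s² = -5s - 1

s = -4.7913 or s = -0.2087

Rearrange to standard form: s² + 5s + 1 = 0.
Discriminant: (5)² − 4·1·1 = 21.
Quadratic formula: s = (-5 ± √21) / 2.
So s = -5/2 + √(21)/2 ≈ -0.2087 or s = -5/2 - √(21)/2 ≈ -4.7913.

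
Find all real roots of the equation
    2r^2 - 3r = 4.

Rearrange to standard form: 2r^2 - 3r - 4 = 0.
Discriminant: (-3)^2 - 4*2*(-4) = 41.
Quadratic formula: r = (3 +/- sqrt(41)) / 4.
So r = 3/4 + sqrt(41)/4 ~= 2.3508 or r = 3/4 - sqrt(41)/4 ~= -0.8508.

r = -0.8508 or r = 2.3508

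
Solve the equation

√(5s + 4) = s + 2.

s = 0 or s = 1

Square both sides: 5s + 4 = (s + 2)².
Expand and rearrange: s² - s = 0.
Solving gives s = 1 or s = 0.
Check each candidate in the original equation:
  s = 1: √(9) = 3, while s + 2 = 3 — valid.
  s = 0: √(4) = 2, while s + 2 = 2 — valid.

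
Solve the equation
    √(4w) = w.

Square both sides: 4w = (w)².
Expand and rearrange: w² - 4w = 0.
Solving gives w = 4 or w = 0.
Check each candidate in the original equation:
  w = 4: √(16) = 4, while w = 4 — valid.
  w = 0: √(0) = 0, while w = 0 — valid.

w = 0 or w = 4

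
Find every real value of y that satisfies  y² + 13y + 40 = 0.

y = -8 or y = -5

Factor: (y + 5)(y + 8) = 0.
So y = -5 or y = -8.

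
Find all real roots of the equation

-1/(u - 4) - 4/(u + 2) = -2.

Multiply both sides by (u - 4)(u + 2):
-(u + 2) - 4(u - 4) = -2(u - 4)(u + 2).
Expand and collect terms: -2u² + 9u + 2 = 0.
By the quadratic formula, u = (-9 ± √97) / -4, so u ≈ -0.2122 or u ≈ 4.7122.
Neither value makes a denominator zero (u ≠ 4, u ≠ -2), so both are valid.

u = -0.2122 or u = 4.7122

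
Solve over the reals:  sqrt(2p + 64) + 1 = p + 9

Isolate the radical: sqrt(2p + 64) = p + 8.
Square both sides: 2p + 64 = (p + 8)^2.
Expand and rearrange: p^2 + 14p = 0.
Solving gives p = 0 or p = -14.
Check each candidate in the original equation:
  p = 0: sqrt(64) = 8, while p + 8 = 8 — valid.
  p = -14: sqrt(36) = 6, while p + 8 = -6 — extraneous.

p = 0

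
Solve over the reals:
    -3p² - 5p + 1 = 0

Discriminant: (-5)² − 4·(-3)·1 = 37.
Quadratic formula: p = (5 ± √37) / (-6).
So p = -√(37)/6 - 5/6 ≈ -1.8471 or p = -5/6 + √(37)/6 ≈ 0.1805.

p = -1.8471 or p = 0.1805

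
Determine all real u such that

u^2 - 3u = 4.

Bring every term to one side: u^2 - 3u - 4 = 0.
Factor: (u + 1)(u - 4) = 0.
So u = -1 or u = 4.

u = -1 or u = 4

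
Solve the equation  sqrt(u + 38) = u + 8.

Square both sides: u + 38 = (u + 8)^2.
Expand and rearrange: u^2 + 15u + 26 = 0.
Solving gives u = -2 or u = -13.
Check each candidate in the original equation:
  u = -2: sqrt(36) = 6, while u + 8 = 6 — valid.
  u = -13: sqrt(25) = 5, while u + 8 = -5 — extraneous.

u = -2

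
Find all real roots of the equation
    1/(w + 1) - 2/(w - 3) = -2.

w = -1.4075 or w = 3.9075

Multiply both sides by (w + 1)(w - 3):
(w - 3) - 2(w + 1) = -2(w + 1)(w - 3).
Expand and collect terms: -2w^2 + 5w + 11 = 0.
By the quadratic formula, w = (-5 +/- sqrt(113)) / -4, so w ~= -1.4075 or w ~= 3.9075.
Neither value makes a denominator zero (w != -1, w != 3), so both are valid.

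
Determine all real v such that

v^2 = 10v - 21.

v = 3 or v = 7

Bring every term to one side: v^2 - 10v + 21 = 0.
Factor: (v - 3)(v - 7) = 0.
So v = 3 or v = 7.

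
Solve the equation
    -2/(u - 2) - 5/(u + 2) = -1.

Multiply both sides by (u - 2)(u + 2):
-2(u + 2) - 5(u - 2) = -(u - 2)(u + 2).
Expand and collect terms: -u^2 + 7u - 2 = 0.
By the quadratic formula, u = (-7 +/- sqrt(41)) / -2, so u ~= 0.2984 or u ~= 6.7016.
Neither value makes a denominator zero (u != 2, u != -2), so both are valid.

u = 0.2984 or u = 6.7016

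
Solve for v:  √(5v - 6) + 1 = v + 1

Isolate the radical: √(5v - 6) = v.
Square both sides: 5v - 6 = (v)².
Expand and rearrange: v² - 5v + 6 = 0.
Solving gives v = 3 or v = 2.
Check each candidate in the original equation:
  v = 3: √(9) = 3, while v = 3 — valid.
  v = 2: √(4) = 2, while v = 2 — valid.

v = 2 or v = 3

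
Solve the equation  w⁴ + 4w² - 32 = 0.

w = -2 or w = 2

Let u = w². The equation becomes u² + 4u - 32 = 0.
Factor: (u + 8)(u - 4) = 0, so u = -8 or u = 4.
w² = -8 < 0 has no real solution.
w² = 4 gives w = ±2.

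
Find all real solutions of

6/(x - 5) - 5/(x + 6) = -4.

x = -4.5161 or x = 3.2661

Multiply both sides by (x - 5)(x + 6):
6(x + 6) - 5(x - 5) = -4(x - 5)(x + 6).
Expand and collect terms: -4x^2 - 5x + 59 = 0.
By the quadratic formula, x = (5 +/- sqrt(969)) / -8, so x ~= -4.5161 or x ~= 3.2661.
Neither value makes a denominator zero (x != 5, x != -6), so both are valid.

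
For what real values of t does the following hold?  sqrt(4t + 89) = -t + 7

t = -2

Square both sides: 4t + 89 = (-t + 7)^2.
Expand and rearrange: t^2 - 18t - 40 = 0.
Solving gives t = 20 or t = -2.
Check each candidate in the original equation:
  t = 20: sqrt(169) = 13, while -t + 7 = -13 — extraneous.
  t = -2: sqrt(81) = 9, while -t + 7 = 9 — valid.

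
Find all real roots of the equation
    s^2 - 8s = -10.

Rearrange to standard form: s^2 - 8s + 10 = 0.
Discriminant: (-8)^2 - 4*1*10 = 24.
Quadratic formula: s = (8 +/- sqrt(24)) / 2.
So s = sqrt(6) + 4 ~= 6.4495 or s = 4 - sqrt(6) ~= 1.5505.

s = 1.5505 or s = 6.4495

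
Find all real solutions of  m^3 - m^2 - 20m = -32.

m = -4.7016 or m = 1.7016 or m = 4

Rearrange: m^3 - m^2 - 20m + 32 = 0.
Possible rational roots are divisors of 32. Testing m = 4 gives 0, so (m - 4) is a factor.
Divide: m^3 - m^2 - 20m + 32 = (m - 4)(m^2 + 3m - 8).
Apply the quadratic formula to m^2 + 3m - 8 = 0: m = (-3 +/- sqrt(41))/2, i.e. m ~= 1.7016 or m ~= -4.7016.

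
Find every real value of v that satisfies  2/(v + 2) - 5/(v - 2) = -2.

Multiply both sides by (v + 2)(v - 2):
2(v - 2) - 5(v + 2) = -2(v + 2)(v - 2).
Expand and collect terms: -2v^2 + 3v + 22 = 0.
By the quadratic formula, v = (-3 +/- sqrt(185)) / -4, so v ~= -2.6504 or v ~= 4.1504.
Neither value makes a denominator zero (v != -2, v != 2), so both are valid.

v = -2.6504 or v = 4.1504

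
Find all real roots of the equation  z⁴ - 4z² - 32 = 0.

Let u = z². The equation becomes u² - 4u - 32 = 0.
Factor: (u - 8)(u + 4) = 0, so u = 8 or u = -4.
z² = 8 gives z = ±2·√(2) ≈ ±2.8284.
z² = -4 < 0 has no real solution.

z = -2.8284 or z = 2.8284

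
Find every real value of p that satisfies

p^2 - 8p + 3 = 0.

p = 0.3944 or p = 7.6056

Discriminant: (-8)^2 - 4*1*3 = 52.
Quadratic formula: p = (8 +/- sqrt(52)) / 2.
So p = sqrt(13) + 4 ~= 7.6056 or p = 4 - sqrt(13) ~= 0.3944.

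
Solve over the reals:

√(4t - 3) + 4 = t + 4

Isolate the radical: √(4t - 3) = t.
Square both sides: 4t - 3 = (t)².
Expand and rearrange: t² - 4t + 3 = 0.
Solving gives t = 3 or t = 1.
Check each candidate in the original equation:
  t = 3: √(9) = 3, while t = 3 — valid.
  t = 1: √(1) = 1, while t = 1 — valid.

t = 1 or t = 3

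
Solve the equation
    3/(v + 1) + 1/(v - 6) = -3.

v = -2.0432 or v = 5.7099

Multiply both sides by (v + 1)(v - 6):
3(v - 6) + (v + 1) = -3(v + 1)(v - 6).
Expand and collect terms: -3v² + 11v + 35 = 0.
By the quadratic formula, v = (-11 ± √541) / -6, so v ≈ -2.0432 or v ≈ 5.7099.
Neither value makes a denominator zero (v ≠ -1, v ≠ 6), so both are valid.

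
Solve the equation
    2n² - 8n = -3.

n = 0.4189 or n = 3.5811

Rearrange to standard form: 2n² - 8n + 3 = 0.
Discriminant: (-8)² − 4·2·3 = 40.
Quadratic formula: n = (8 ± √40) / 4.
So n = √(10)/2 + 2 ≈ 3.5811 or n = 2 - √(10)/2 ≈ 0.4189.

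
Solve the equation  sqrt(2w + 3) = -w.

Square both sides: 2w + 3 = (-w)^2.
Expand and rearrange: w^2 - 2w - 3 = 0.
Solving gives w = 3 or w = -1.
Check each candidate in the original equation:
  w = 3: sqrt(9) = 3, while -w = -3 — extraneous.
  w = -1: sqrt(1) = 1, while -w = 1 — valid.

w = -1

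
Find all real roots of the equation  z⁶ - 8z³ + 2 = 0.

Let u = z³. The equation becomes u² - 8u + 2 = 0.
By the quadratic formula, u = √(14) + 4 or u = 4 - √(14).
z³ = √(14) + 4 gives z = ∛(√(14) + 4) ≈ 1.9782.
z³ = 4 - √(14) gives z = ∛(4 - √(14)) ≈ 0.6369.

z = 0.6369 or z = 1.9782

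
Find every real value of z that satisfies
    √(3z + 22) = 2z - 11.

z = 9

Square both sides: 3z + 22 = (2z - 11)².
Expand and rearrange: 4z² - 47z + 99 = 0.
Solving gives z = 9 or z = 2.75.
Check each candidate in the original equation:
  z = 9: √(49) = 7, while 2z - 11 = 7 — valid.
  z = 2.75: √(30.25) = 5.5, while 2z - 11 = -5.5 — extraneous.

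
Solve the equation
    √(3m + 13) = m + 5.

Square both sides: 3m + 13 = (m + 5)².
Expand and rearrange: m² + 7m + 12 = 0.
Solving gives m = -3 or m = -4.
Check each candidate in the original equation:
  m = -3: √(4) = 2, while m + 5 = 2 — valid.
  m = -4: √(1) = 1, while m + 5 = 1 — valid.

m = -4 or m = -3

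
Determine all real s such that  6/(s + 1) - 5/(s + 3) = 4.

s = -3.8155 or s = 0.0655

Multiply both sides by (s + 1)(s + 3):
6(s + 3) - 5(s + 1) = 4(s + 1)(s + 3).
Expand and collect terms: 4s² + 15s - 1 = 0.
By the quadratic formula, s = (-15 ± √241) / 8, so s ≈ 0.0655 or s ≈ -3.8155.
Neither value makes a denominator zero (s ≠ -1, s ≠ -3), so both are valid.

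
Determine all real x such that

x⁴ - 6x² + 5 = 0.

x = -2.2361 or x = -1 or x = 1 or x = 2.2361

Let u = x². The equation becomes u² - 6u + 5 = 0.
Factor: (u - 5)(u - 1) = 0, so u = 5 or u = 1.
x² = 5 gives x = ±√(5) ≈ ±2.2361.
x² = 1 gives x = ±1.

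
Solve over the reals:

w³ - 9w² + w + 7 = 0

w = -0.7958 or w = 1 or w = 8.7958

Possible rational roots are divisors of 7. Testing w = 1 gives 0, so (w - 1) is a factor.
Divide: w³ - 9w² + w + 7 = (w - 1)(w² - 8w - 7).
Apply the quadratic formula to w² - 8w - 7 = 0: w = (8 ± √92)/2, i.e. w ≈ 8.7958 or w ≈ -0.7958.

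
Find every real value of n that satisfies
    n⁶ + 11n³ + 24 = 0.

n = -2 or n = -1.4422

Let u = n³. The equation becomes u² + 11u + 24 = 0.
Factor: (u + 8)(u + 3) = 0, so u = -8 or u = -3.
n³ = -8 gives n = -2.
n³ = -3 gives n = -∛(3) ≈ -1.4422.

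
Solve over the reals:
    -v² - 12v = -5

v = -12.4031 or v = 0.4031

Rearrange to standard form: -v² - 12v + 5 = 0.
Discriminant: (-12)² − 4·(-1)·5 = 164.
Quadratic formula: v = (12 ± √164) / (-2).
So v = -√(41) - 6 ≈ -12.4031 or v = -6 + √(41) ≈ 0.4031.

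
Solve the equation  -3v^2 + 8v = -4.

v = -0.4305 or v = 3.0972

Rearrange to standard form: -3v^2 + 8v + 4 = 0.
Discriminant: (8)^2 - 4*(-3)*4 = 112.
Quadratic formula: v = (-8 +/- sqrt(112)) / (-6).
So v = 4/3 - 2*sqrt(7)/3 ~= -0.4305 or v = 4/3 + 2*sqrt(7)/3 ~= 3.0972.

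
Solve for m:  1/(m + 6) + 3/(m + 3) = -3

Multiply both sides by (m + 6)(m + 3):
(m + 3) + 3(m + 6) = -3(m + 6)(m + 3).
Expand and collect terms: -3m^2 - 31m - 75 = 0.
By the quadratic formula, m = (31 +/- sqrt(61)) / -6, so m ~= -6.4684 or m ~= -3.865.
Neither value makes a denominator zero (m != -6, m != -3), so both are valid.

m = -6.4684 or m = -3.865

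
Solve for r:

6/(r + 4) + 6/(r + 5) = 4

Multiply both sides by (r + 4)(r + 5):
6(r + 5) + 6(r + 4) = 4(r + 4)(r + 5).
Expand and collect terms: 4r² + 24r + 26 = 0.
By the quadratic formula, r = (-24 ± √160) / 8, so r ≈ -1.4189 or r ≈ -4.5811.
Neither value makes a denominator zero (r ≠ -4, r ≠ -5), so both are valid.

r = -4.5811 or r = -1.4189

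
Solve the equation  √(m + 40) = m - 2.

Square both sides: m + 40 = (m - 2)².
Expand and rearrange: m² - 5m - 36 = 0.
Solving gives m = 9 or m = -4.
Check each candidate in the original equation:
  m = 9: √(49) = 7, while m - 2 = 7 — valid.
  m = -4: √(36) = 6, while m - 2 = -6 — extraneous.

m = 9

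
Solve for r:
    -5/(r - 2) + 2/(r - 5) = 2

Multiply both sides by (r - 2)(r - 5):
-5(r - 5) + 2(r - 2) = 2(r - 2)(r - 5).
Expand and collect terms: 2r^2 - 11r - 1 = 0.
By the quadratic formula, r = (11 +/- sqrt(129)) / 4, so r ~= 5.5895 or r ~= -0.0895.
Neither value makes a denominator zero (r != 2, r != 5), so both are valid.

r = -0.0895 or r = 5.5895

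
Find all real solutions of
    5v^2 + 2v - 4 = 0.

v = -1.1165 or v = 0.7165

Discriminant: (2)^2 - 4*5*(-4) = 84.
Quadratic formula: v = (-2 +/- sqrt(84)) / 10.
So v = -1/5 + sqrt(21)/5 ~= 0.7165 or v = -sqrt(21)/5 - 1/5 ~= -1.1165.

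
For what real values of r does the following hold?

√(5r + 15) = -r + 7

Square both sides: 5r + 15 = (-r + 7)².
Expand and rearrange: r² - 19r + 34 = 0.
Solving gives r = 17 or r = 2.
Check each candidate in the original equation:
  r = 17: √(100) = 10, while -r + 7 = -10 — extraneous.
  r = 2: √(25) = 5, while -r + 7 = 5 — valid.

r = 2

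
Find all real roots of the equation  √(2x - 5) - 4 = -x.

x = 3

Isolate the radical: √(2x - 5) = -x + 4.
Square both sides: 2x - 5 = (-x + 4)².
Expand and rearrange: x² - 10x + 21 = 0.
Solving gives x = 7 or x = 3.
Check each candidate in the original equation:
  x = 7: √(9) = 3, while -x + 4 = -3 — extraneous.
  x = 3: √(1) = 1, while -x + 4 = 1 — valid.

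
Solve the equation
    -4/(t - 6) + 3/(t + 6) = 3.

t = -4.86 or t = 4.5267

Multiply both sides by (t - 6)(t + 6):
-4(t + 6) + 3(t - 6) = 3(t - 6)(t + 6).
Expand and collect terms: 3t^2 + t - 66 = 0.
By the quadratic formula, t = (-1 +/- sqrt(793)) / 6, so t ~= 4.5267 or t ~= -4.86.
Neither value makes a denominator zero (t != 6, t != -6), so both are valid.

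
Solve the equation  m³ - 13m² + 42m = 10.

m = 0.2583 or m = 5 or m = 7.7417

Rearrange: m³ - 13m² + 42m - 10 = 0.
Possible rational roots are divisors of -10. Testing m = 5 gives 0, so (m - 5) is a factor.
Divide: m³ - 13m² + 42m - 10 = (m - 5)(m² - 8m + 2).
Apply the quadratic formula to m² - 8m + 2 = 0: m = (8 ± √56)/2, i.e. m ≈ 7.7417 or m ≈ 0.2583.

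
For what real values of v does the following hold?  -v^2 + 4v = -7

Rearrange to standard form: -v^2 + 4v + 7 = 0.
Discriminant: (4)^2 - 4*(-1)*7 = 44.
Quadratic formula: v = (-4 +/- sqrt(44)) / (-2).
So v = 2 - sqrt(11) ~= -1.3166 or v = 2 + sqrt(11) ~= 5.3166.

v = -1.3166 or v = 5.3166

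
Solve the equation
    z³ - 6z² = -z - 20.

Rearrange: z³ - 6z² + z + 20 = 0.
Possible rational roots are divisors of 20. Testing z = 5 gives 0, so (z - 5) is a factor.
Divide: z³ - 6z² + z + 20 = (z - 5)(z² - z - 4).
Apply the quadratic formula to z² - z - 4 = 0: z = (1 ± √17)/2, i.e. z ≈ 2.5616 or z ≈ -1.5616.

z = -1.5616 or z = 2.5616 or z = 5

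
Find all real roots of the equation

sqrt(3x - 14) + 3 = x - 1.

x = 5 or x = 6

Isolate the radical: sqrt(3x - 14) = x - 4.
Square both sides: 3x - 14 = (x - 4)^2.
Expand and rearrange: x^2 - 11x + 30 = 0.
Solving gives x = 6 or x = 5.
Check each candidate in the original equation:
  x = 6: sqrt(4) = 2, while x - 4 = 2 — valid.
  x = 5: sqrt(1) = 1, while x - 4 = 1 — valid.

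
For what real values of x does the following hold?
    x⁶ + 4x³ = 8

Let u = x³. The equation becomes u² + 4u - 8 = 0.
By the quadratic formula, u = -2 + 2·√(3) or u = -2·√(3) - 2.
x³ = -2 + 2·√(3) gives x = ∛(-2 + 2·√(3)) ≈ 1.1355.
x³ = -2·√(3) - 2 gives x = -∛(2 + 2·√(3)) ≈ -1.7613.

x = -1.7613 or x = 1.1355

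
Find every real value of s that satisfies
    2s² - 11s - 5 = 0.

s = -0.4221 or s = 5.9221

Discriminant: (-11)² − 4·2·(-5) = 161.
Quadratic formula: s = (11 ± √161) / 4.
So s = 11/4 + √(161)/4 ≈ 5.9221 or s = 11/4 - √(161)/4 ≈ -0.4221.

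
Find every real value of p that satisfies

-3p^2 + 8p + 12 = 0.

Discriminant: (8)^2 - 4*(-3)*12 = 208.
Quadratic formula: p = (-8 +/- sqrt(208)) / (-6).
So p = 4/3 - 2*sqrt(13)/3 ~= -1.0704 or p = 4/3 + 2*sqrt(13)/3 ~= 3.737.

p = -1.0704 or p = 3.737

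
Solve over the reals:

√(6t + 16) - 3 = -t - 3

t = -2

Isolate the radical: √(6t + 16) = -t.
Square both sides: 6t + 16 = (-t)².
Expand and rearrange: t² - 6t - 16 = 0.
Solving gives t = 8 or t = -2.
Check each candidate in the original equation:
  t = 8: √(64) = 8, while -t = -8 — extraneous.
  t = -2: √(4) = 2, while -t = 2 — valid.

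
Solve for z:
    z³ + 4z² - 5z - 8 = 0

Possible rational roots are divisors of -8. Testing z = -1 gives 0, so (z + 1) is a factor.
Divide: z³ + 4z² - 5z - 8 = (z + 1)(z² + 3z - 8).
Apply the quadratic formula to z² + 3z - 8 = 0: z = (-3 ± √41)/2, i.e. z ≈ 1.7016 or z ≈ -4.7016.

z = -4.7016 or z = -1 or z = 1.7016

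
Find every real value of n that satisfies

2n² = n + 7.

Rearrange to standard form: 2n² - n - 7 = 0.
Discriminant: (-1)² − 4·2·(-7) = 57.
Quadratic formula: n = (1 ± √57) / 4.
So n = 1/4 + √(57)/4 ≈ 2.1375 or n = 1/4 - √(57)/4 ≈ -1.6375.

n = -1.6375 or n = 2.1375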